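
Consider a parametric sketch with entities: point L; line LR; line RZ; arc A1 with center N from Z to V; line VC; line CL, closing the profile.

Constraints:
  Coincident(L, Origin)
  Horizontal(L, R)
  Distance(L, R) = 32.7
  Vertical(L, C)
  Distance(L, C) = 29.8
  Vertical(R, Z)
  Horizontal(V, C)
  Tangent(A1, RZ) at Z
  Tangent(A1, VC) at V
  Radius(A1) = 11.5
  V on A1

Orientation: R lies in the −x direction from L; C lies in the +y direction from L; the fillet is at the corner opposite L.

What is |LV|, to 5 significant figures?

36.572

L is at the origin; LR is horizontal with |LR| = 32.7 and R on the −x side, so R = (-32.700, 0.0000). L and C share the same x with |LC| = 29.8 and C on the +y side, so C = (0.0000, 29.800). The virtual corner opposite L is at (-32.700, 29.800). The tangent condition forces NZ to be normal to RZ and the tangent condition forces NV to be normal to VC, with radius 11.5, so the center N sits 11.5 in from both sides at N = (-21.200, 18.300). That places the tangent points at Z = (-32.700, 18.300) on RZ and V = (-21.200, 29.800) on VC. Then |LV| = |V − L| = 36.572.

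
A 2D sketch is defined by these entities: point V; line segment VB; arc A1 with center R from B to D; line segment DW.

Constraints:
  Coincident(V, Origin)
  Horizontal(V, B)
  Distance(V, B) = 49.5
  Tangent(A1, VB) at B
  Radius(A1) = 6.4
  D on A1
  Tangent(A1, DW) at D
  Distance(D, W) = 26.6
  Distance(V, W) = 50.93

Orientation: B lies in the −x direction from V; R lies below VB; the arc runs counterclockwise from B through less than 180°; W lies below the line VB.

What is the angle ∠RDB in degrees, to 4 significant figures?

27.71°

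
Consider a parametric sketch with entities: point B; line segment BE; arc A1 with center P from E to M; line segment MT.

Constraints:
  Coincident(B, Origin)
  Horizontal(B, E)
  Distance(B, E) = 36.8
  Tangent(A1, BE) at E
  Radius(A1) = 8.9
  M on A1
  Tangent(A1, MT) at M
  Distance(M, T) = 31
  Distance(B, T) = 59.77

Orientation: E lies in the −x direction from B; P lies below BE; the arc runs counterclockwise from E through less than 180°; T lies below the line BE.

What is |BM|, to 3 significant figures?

46.6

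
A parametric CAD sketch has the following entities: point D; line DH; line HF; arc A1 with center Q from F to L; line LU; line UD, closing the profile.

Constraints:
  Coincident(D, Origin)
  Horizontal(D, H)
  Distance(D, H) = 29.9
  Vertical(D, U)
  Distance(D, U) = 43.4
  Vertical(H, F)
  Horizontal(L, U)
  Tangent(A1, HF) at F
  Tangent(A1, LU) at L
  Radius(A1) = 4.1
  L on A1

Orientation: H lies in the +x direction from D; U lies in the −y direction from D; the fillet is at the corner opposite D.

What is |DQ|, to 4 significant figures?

47.01

D is at the origin; D and H share the same y with |DH| = 29.9 and H on the +x side, so H = (29.90, 0.000). DU is vertical with |DU| = 43.4 and U on the −y side, so U = (0.000, -43.40). The virtual corner opposite D is at (29.90, -43.40). A1 meets HF tangentially, so QF is at right angles to HF and the tangent condition forces QL to be normal to LU, with radius 4.1, so the center Q sits 4.1 in from both sides at Q = (25.80, -39.30). Then |DQ| = |Q − D| = 47.01.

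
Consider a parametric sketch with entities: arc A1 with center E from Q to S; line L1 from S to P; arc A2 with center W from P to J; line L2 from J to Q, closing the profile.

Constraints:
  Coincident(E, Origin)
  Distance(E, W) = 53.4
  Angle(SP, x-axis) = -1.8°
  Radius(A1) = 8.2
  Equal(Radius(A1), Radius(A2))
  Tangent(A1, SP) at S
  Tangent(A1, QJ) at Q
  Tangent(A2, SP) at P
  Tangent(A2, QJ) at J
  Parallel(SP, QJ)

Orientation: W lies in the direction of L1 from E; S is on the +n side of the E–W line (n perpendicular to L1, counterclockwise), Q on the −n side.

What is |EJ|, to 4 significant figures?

54.03

The slot axis is L1's direction at -1.8°, so u = (cos -1.8°, sin -1.8°) = (0.9995, -0.03141) and n = (−sin -1.8°, cos -1.8°) = (0.03141, 0.9995). E is at the origin and W lies 53.4 along u from E, so W = 53.4·u = (53.37, -1.677). Tangency of A1 to both parallel lines with radius 8.2 puts S and Q at E ± 8.2·n: S = (0.2576, 8.196), Q = (-0.2576, -8.196). Equal radii place P and J the same way about W: P = W + 8.2·n = (53.63, 6.519), J = W − 8.2·n = (53.12, -9.873). Then |EJ| = |J − E| = 54.03.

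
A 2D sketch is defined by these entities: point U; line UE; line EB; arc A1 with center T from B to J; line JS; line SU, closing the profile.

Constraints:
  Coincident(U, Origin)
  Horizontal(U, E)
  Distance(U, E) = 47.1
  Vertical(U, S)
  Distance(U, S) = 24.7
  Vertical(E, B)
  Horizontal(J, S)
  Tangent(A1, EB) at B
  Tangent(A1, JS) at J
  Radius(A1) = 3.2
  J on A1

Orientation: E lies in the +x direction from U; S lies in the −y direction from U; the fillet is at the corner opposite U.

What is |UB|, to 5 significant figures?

51.775

U is at the origin; UE is horizontal with |UE| = 47.1 and E on the +x side, so E = (47.100, 0.0000). U and S share the same x with |US| = 24.7 and S on the −y side, so S = (0.0000, -24.700). The virtual corner opposite U is at (47.100, -24.700). Since A1 is tangent to EB there, TB ⟂ EB and A1 meets JS tangentially, so TJ is at right angles to JS, with radius 3.2, so the center T sits 3.2 in from both sides at T = (43.900, -21.500). That places the tangent points at B = (47.100, -21.500) on EB and J = (43.900, -24.700) on JS. Then |UB| = |B − U| = 51.775.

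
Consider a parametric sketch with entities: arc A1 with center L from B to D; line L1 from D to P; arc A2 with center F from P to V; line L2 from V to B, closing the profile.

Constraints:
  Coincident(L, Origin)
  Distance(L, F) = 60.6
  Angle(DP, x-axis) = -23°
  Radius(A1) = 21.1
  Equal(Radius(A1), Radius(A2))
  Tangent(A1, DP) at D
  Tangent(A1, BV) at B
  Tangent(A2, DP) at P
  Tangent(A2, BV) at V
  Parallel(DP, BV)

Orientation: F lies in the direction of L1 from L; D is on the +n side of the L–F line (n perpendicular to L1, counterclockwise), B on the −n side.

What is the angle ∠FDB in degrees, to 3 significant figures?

70.8°

The slot axis is L1's direction at -23.0°, so u = (cos -23.0°, sin -23.0°) = (0.921, -0.391) and n = (−sin -23.0°, cos -23.0°) = (0.391, 0.921). L is at the origin and F lies 60.6 along u from L, so F = 60.6·u = (55.8, -23.7). Tangency of A1 to both parallel lines with radius 21.1 puts D and B at L ± 21.1·n: D = (8.24, 19.4), B = (-8.24, -19.4). Then cos ∠FDB = DF·DB / (|DF||DB|), giving 70.8°.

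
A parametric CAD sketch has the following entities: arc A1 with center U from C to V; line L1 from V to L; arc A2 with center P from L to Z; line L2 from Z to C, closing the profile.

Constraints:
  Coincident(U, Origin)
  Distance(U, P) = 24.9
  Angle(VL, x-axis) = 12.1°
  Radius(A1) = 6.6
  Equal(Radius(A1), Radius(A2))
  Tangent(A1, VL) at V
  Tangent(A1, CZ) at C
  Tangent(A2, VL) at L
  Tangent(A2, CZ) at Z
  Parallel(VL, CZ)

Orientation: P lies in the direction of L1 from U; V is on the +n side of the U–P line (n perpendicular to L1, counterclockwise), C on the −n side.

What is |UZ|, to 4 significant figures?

25.76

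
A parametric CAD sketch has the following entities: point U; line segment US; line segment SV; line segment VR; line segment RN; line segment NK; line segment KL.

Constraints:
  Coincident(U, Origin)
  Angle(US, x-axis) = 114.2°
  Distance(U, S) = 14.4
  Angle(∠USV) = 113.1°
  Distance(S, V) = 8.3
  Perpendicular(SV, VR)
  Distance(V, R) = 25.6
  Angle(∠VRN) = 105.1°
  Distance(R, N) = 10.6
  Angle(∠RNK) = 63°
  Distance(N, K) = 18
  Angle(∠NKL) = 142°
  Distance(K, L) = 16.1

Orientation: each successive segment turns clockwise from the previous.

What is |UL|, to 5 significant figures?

23.566

U is at the origin; US runs at 114.2° with length 14.4, so S = (-5.9029, 13.135). ∠USV = 113.1° gives SV at 47.300° from the x-axis; with |SV| = 8.3, V = (-0.27417, 19.234). SV is perpendicular to VR, so VR runs at -42.700°; with |VR| = 25.6, R = (18.540, 1.8734). ∠VRN = 105.1° gives RN at -117.60° from the x-axis; with |RN| = 10.6, N = (13.629, -7.5203). ∠RNK = 63.0° gives NK at 125.40° from the x-axis; with |NK| = 18.0, K = (3.2016, 7.1520). ∠NKL = 142.0° gives KL at 87.400° from the x-axis; with |KL| = 16.1, L = (3.9320, 23.235). Then |UL| = |L − U| = 23.566.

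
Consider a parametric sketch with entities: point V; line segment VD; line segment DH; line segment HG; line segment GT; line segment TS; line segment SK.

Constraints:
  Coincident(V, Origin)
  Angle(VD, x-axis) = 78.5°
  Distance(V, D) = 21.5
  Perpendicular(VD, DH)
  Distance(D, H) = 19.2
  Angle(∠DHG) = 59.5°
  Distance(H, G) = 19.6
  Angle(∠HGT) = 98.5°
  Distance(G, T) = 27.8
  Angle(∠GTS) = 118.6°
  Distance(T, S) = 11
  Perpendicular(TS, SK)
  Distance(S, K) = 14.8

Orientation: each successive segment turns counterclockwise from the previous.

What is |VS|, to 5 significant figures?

31.464

V is at the origin; VD runs at 78.5° with length 21.5, so D = (4.2864, 21.068). VD ⟂ DH, so DH runs at 168.50°; with |DH| = 19.2, H = (-14.528, 24.896). ∠DHG = 59.5° gives HG at -71.000° from the x-axis; with |HG| = 19.6, G = (-8.1470, 6.3641). ∠HGT = 98.5° gives GT at 10.500° from the x-axis; with |GT| = 27.8, T = (19.187, 11.430). ∠GTS = 118.6° gives TS at 71.900° from the x-axis; with |TS| = 11.0, S = (22.605, 21.886). Then |VS| = |S − V| = 31.464.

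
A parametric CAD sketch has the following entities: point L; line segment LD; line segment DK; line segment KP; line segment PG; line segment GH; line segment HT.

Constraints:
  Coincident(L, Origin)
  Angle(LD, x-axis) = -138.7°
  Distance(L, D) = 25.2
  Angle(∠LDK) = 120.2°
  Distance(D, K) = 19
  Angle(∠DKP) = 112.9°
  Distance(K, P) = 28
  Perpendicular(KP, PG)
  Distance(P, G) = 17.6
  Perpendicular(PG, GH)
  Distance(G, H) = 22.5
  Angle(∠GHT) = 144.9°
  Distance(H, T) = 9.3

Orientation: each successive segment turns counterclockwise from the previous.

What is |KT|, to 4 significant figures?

12.43

L is at the origin; LD runs at -138.7° with length 25.2, so D = (-18.93, -16.63). ∠LDK = 120.2° gives DK at -78.90° from the x-axis; with |DK| = 19.0, K = (-15.27, -35.28). ∠DKP = 112.9° gives KP at -11.80° from the x-axis; with |KP| = 28.0, P = (12.13, -41.00). KP ⟂ PG, so PG runs at 78.20°; with |PG| = 17.6, G = (15.73, -23.77). PG is perpendicular to GH, so GH runs at 168.2°; with |GH| = 22.5, H = (-6.291, -19.17). ∠GHT = 144.9° gives HT at -156.7° from the x-axis; with |HT| = 9.3, T = (-14.83, -22.85). Then |KT| = |T − K| = 12.43.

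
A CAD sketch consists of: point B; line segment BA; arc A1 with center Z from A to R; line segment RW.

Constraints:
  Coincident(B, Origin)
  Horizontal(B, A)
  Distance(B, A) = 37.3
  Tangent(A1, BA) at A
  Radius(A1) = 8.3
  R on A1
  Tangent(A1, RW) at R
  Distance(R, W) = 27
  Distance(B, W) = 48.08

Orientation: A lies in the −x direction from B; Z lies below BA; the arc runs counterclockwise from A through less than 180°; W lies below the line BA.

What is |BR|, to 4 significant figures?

46.26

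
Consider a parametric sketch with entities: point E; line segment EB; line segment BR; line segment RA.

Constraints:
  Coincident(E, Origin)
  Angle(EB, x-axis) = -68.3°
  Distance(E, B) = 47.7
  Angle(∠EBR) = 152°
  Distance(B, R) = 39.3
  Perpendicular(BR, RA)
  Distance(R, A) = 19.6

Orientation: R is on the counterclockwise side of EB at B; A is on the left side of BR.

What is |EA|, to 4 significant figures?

81.46

E is at the origin; EB runs at -68.3° with length 47.7, so B = 47.7·(cos -68.3°, sin -68.3°) = (17.64, -44.32). ∠EBR = 152.0°, so BR runs at -68.3° + (180° − 152.0°) = -40.30° from the x-axis; with |BR| = 39.3, R = B + 39.3·(cos -40.30°, sin -40.30°) = (47.61, -69.74). BR ⟂ RA; with |RA| = 19.6 on the left of BR, A = R + 19.6·(0.6468, 0.7627) = (60.29, -54.79). Then |EA| = |A − E| = 81.46.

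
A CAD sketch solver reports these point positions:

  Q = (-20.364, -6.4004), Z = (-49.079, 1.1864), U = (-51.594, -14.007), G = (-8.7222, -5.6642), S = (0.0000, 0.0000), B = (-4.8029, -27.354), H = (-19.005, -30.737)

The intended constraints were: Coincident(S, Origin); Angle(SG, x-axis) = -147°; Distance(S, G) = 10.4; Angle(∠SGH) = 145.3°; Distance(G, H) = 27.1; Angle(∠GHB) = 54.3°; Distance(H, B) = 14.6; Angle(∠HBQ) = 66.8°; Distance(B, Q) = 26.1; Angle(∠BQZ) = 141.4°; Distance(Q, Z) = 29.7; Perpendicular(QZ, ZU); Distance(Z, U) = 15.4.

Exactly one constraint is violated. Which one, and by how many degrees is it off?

Perpendicular(QZ, ZU) — off by 5.40°.

S = (0.00, 0.00) ✓; SG at -147.0° ✓; |SG| = 10.40 ✓; ∠SGH = 145.3° ✓; |GH| = 27.10 ✓; ∠GHB = 54.30° ✓; |HB| = 14.60 ✓; ∠HBQ = 66.80° ✓; |BQ| = 26.10 ✓; ∠BQZ = 141.4° ✓; |QZ| = 29.70 ✓; ∠(QZ, ZU) = 95.40° ✗; |ZU| = 15.40 ✓.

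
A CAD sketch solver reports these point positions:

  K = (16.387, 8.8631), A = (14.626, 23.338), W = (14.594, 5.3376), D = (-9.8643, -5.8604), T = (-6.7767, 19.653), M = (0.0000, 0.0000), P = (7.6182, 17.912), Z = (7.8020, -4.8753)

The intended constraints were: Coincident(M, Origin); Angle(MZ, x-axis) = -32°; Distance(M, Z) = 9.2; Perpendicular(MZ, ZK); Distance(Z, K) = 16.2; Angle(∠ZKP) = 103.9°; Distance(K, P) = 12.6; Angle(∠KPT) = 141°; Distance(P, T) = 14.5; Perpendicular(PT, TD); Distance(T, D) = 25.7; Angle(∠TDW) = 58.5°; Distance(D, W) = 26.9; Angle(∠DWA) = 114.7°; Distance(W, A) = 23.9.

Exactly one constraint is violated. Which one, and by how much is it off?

Distance(W, A) = 23.9 — off by 5.90.

M = (0.00, 0.00) ✓; MZ at -32.00° ✓; |MZ| = 9.200 ✓; ∠(MZ, ZK) = 90.00° ✓; |ZK| = 16.20 ✓; ∠ZKP = 103.9° ✓; |KP| = 12.60 ✓; ∠KPT = 141.0° ✓; |PT| = 14.50 ✓; ∠(PT, TD) = 90.00° ✓; |TD| = 25.70 ✓; ∠TDW = 58.50° ✓; |DW| = 26.90 ✓; ∠DWA = 114.7° ✓; |WA| = 18.00 ✗.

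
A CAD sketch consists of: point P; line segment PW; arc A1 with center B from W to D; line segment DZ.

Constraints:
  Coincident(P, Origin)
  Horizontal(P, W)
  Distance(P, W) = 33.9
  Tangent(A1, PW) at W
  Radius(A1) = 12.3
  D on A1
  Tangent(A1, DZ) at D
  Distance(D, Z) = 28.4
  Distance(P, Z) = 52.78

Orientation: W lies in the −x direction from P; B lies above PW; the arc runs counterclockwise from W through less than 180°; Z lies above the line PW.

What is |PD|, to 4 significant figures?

27.28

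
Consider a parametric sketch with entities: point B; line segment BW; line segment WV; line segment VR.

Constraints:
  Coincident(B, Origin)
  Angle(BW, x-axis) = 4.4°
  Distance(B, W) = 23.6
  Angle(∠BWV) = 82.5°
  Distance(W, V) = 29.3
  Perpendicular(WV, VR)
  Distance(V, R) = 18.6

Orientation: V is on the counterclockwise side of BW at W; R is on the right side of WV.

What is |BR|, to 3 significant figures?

49.5

B is at the origin; BW runs at 4.4° with length 23.6, so W = 23.6·(cos 4.4°, sin 4.4°) = (23.5, 1.81). ∠BWV = 82.5°, so WV runs at 4.4° + (180° − 82.5°) = 102° from the x-axis; with |WV| = 29.3, V = W + 29.3·(cos 102°, sin 102°) = (17.5, 30.5). WV is perpendicular to VR; with |VR| = 18.6 on the right of WV, R = V + 18.6·(0.979, 0.206) = (35.7, 34.3). Then |BR| = |R − B| = 49.5.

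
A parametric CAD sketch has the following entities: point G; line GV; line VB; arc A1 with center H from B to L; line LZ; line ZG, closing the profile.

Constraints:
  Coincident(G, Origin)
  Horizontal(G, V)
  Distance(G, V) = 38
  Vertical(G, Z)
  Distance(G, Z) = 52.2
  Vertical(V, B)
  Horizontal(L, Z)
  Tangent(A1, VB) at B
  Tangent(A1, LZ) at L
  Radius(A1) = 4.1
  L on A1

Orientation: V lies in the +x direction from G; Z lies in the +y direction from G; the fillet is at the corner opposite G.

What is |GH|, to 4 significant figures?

58.85

G is at the origin; G and V share the same y with |GV| = 38.0 and V on the +x side, so V = (38.00, 0.000). G and Z share the same x with |GZ| = 52.2 and Z on the +y side, so Z = (0.000, 52.20). The virtual corner opposite G is at (38.00, 52.20). Tangency of A1 to VB means the radius HB is perpendicular to VB and the tangent condition forces HL to be normal to LZ, with radius 4.1, so the center H sits 4.1 in from both sides at H = (33.90, 48.10). Then |GH| = |H − G| = 58.85.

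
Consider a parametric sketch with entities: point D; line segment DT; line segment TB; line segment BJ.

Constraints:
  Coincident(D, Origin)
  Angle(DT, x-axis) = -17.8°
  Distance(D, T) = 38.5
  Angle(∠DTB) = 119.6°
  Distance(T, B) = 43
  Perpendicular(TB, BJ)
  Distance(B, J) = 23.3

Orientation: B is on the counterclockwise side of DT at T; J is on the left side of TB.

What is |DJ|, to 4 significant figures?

62.85

∠DTB = 119.6°, so TB runs at -17.8° + (180° − 119.6°) = 42.60° from the x-axis; with |TB| = 43.0, B = T + 43.0·(cos 42.60°, sin 42.60°) = (68.31, 17.34). TB is perpendicular to BJ; with |BJ| = 23.3 on the left of TB, J = B + 23.3·(-0.6769, 0.7361) = (52.54, 34.49). Then |DJ| = |J − D| = 62.85.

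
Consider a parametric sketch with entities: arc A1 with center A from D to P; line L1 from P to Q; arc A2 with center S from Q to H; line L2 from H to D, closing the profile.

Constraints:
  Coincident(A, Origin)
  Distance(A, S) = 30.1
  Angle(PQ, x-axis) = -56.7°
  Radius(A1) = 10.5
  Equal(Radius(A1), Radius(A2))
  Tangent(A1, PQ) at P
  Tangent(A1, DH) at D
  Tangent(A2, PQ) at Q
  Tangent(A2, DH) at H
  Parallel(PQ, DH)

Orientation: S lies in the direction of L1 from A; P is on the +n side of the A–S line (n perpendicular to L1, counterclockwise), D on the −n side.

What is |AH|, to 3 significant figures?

31.9

The slot axis is L1's direction at -56.7°, so u = (cos -56.7°, sin -56.7°) = (0.549, -0.836) and n = (−sin -56.7°, cos -56.7°) = (0.836, 0.549). A is at the origin and S lies 30.1 along u from A, so S = 30.1·u = (16.5, -25.2). Tangency of A1 to both parallel lines with radius 10.5 puts P and D at A ± 10.5·n: P = (8.78, 5.76), D = (-8.78, -5.76). Equal radii place Q and H the same way about S: Q = S + 10.5·n = (25.3, -19.4), H = S − 10.5·n = (7.75, -30.9). Then |AH| = |H − A| = 31.9.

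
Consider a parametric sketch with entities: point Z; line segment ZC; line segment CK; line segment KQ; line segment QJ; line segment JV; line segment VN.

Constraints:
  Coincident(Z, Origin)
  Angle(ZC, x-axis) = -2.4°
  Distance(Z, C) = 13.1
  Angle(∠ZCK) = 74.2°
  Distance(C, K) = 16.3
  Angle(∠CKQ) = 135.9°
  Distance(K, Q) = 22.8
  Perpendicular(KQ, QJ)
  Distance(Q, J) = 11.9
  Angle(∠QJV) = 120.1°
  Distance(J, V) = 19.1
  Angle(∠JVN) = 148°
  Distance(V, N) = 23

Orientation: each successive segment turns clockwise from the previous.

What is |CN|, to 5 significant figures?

10.626

∠QJV = 120.1° gives JV at 57.800° from the x-axis; with |JV| = 19.1, V = (-7.5432, 0.066959). ∠JVN = 148.0° gives VN at 25.800° from the x-axis; with |VN| = 23.0, N = (13.164, 10.077). Then |CN| = |N − C| = 10.626.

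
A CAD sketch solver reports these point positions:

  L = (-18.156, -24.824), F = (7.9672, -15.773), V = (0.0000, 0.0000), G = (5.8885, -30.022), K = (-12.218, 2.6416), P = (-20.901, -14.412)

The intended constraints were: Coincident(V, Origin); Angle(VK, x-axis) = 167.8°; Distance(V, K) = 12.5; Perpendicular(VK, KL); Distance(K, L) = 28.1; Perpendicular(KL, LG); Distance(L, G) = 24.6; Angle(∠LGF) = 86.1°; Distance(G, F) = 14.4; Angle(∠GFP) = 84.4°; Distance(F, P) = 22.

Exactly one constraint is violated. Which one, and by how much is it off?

Distance(F, P) = 22 — off by 6.90.

V = (0.00, 0.00) ✓; VK at 167.8° ✓; |VK| = 12.50 ✓; ∠(VK, KL) = 90.00° ✓; |KL| = 28.10 ✓; ∠(KL, LG) = 90.00° ✓; |LG| = 24.60 ✓; ∠LGF = 86.10° ✓; |GF| = 14.40 ✓; ∠GFP = 84.40° ✓; |FP| = 28.90 ✗.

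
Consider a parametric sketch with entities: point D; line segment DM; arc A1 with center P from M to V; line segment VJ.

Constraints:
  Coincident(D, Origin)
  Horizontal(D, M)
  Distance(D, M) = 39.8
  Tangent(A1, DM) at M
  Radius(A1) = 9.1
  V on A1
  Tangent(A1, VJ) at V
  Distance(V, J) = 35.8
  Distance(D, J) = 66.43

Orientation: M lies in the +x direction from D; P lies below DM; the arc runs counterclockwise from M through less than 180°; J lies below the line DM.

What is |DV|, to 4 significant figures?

34.55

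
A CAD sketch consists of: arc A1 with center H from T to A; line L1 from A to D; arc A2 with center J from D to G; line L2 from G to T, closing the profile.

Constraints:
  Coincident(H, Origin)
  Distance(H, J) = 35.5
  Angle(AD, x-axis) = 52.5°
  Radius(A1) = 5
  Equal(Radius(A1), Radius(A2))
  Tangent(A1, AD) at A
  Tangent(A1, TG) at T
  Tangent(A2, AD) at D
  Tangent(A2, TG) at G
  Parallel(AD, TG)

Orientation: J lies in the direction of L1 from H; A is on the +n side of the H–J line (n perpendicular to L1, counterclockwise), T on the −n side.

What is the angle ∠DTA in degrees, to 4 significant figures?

74.27°

The slot axis is L1's direction at 52.5°, so u = (cos 52.5°, sin 52.5°) = (0.6088, 0.7934) and n = (−sin 52.5°, cos 52.5°) = (-0.7934, 0.6088). H is at the origin and J lies 35.5 along u from H, so J = 35.5·u = (21.61, 28.16). Tangency of A1 to both parallel lines with radius 5.0 puts A and T at H ± 5.0·n: A = (-3.967, 3.044), T = (3.967, -3.044). Equal radii place D and G the same way about J: D = J + 5.0·n = (17.64, 31.21), G = J − 5.0·n = (25.58, 25.12). Then cos ∠DTA = TD·TA / (|TD||TA|), giving 74.27°.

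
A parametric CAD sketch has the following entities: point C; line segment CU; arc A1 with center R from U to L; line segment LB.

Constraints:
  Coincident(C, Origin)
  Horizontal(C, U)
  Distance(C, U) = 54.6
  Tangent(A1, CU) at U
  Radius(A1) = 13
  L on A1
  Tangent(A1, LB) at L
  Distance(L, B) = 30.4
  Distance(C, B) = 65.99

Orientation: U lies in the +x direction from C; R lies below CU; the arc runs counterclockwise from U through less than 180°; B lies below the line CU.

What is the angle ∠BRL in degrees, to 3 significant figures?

66.8°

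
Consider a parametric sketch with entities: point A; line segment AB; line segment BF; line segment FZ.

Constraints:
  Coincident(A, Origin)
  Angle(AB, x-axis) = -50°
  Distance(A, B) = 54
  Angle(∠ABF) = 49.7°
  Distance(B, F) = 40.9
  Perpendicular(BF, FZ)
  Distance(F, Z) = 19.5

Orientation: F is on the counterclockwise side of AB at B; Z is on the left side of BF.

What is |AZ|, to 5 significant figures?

22.492

∠ABF = 49.7°, so BF runs at -50.0° + (180° − 49.7°) = 80.300° from the x-axis; with |BF| = 40.9, F = B + 40.9·(cos 80.300°, sin 80.300°) = (41.602, -1.0511). BF ⟂ FZ; with |FZ| = 19.5 on the left of BF, Z = F + 19.5·(-0.98570, 0.16849) = (22.381, 2.2344). Then |AZ| = |Z − A| = 22.492.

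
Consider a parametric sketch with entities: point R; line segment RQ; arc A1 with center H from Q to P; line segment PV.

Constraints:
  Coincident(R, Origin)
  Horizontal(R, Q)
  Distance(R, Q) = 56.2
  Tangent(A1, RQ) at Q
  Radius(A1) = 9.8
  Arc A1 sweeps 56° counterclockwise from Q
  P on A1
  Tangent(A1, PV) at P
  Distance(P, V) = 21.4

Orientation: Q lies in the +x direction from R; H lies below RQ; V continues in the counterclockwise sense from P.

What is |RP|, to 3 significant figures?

48.3

R is at the origin; R and Q share the same y with |RQ| = 56.2 and Q on the +x side, so Q = (56.2, 0.00). The tangent condition forces HQ to be normal to RQ, so H = Q + (0, -9.8) = (56.2, -9.80). On A1, Q sits at bearing 90° from H; a 56° counterclockwise sweep puts P at bearing 146°, so P = H + 9.8·(cos 146°, sin 146°) = (48.1, -4.32). Then |RP| = |P − R| = 48.3.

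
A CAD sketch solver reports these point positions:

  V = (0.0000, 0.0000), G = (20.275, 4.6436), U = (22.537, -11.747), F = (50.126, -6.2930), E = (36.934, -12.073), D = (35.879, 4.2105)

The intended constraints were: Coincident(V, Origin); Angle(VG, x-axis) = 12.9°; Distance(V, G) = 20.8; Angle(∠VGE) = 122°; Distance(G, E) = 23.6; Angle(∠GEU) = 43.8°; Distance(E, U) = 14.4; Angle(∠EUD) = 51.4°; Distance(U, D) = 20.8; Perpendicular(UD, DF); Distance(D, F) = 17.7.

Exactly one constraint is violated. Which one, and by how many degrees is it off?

Perpendicular(UD, DF) — off by 3.50°.

V = (0.00, 0.00) ✓; VG at 12.90° ✓; |VG| = 20.80 ✓; ∠VGE = 122.0° ✓; |GE| = 23.60 ✓; ∠GEU = 43.80° ✓; |EU| = 14.40 ✓; ∠EUD = 51.40° ✓; |UD| = 20.80 ✓; ∠(UD, DF) = 86.50° ✗; |DF| = 17.70 ✓.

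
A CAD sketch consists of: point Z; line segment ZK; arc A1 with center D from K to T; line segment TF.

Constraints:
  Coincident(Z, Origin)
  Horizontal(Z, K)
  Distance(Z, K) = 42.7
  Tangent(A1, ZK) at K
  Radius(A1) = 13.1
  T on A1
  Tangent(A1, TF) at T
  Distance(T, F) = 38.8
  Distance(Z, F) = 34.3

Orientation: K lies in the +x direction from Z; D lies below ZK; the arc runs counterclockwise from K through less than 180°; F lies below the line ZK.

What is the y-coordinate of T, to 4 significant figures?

-4.435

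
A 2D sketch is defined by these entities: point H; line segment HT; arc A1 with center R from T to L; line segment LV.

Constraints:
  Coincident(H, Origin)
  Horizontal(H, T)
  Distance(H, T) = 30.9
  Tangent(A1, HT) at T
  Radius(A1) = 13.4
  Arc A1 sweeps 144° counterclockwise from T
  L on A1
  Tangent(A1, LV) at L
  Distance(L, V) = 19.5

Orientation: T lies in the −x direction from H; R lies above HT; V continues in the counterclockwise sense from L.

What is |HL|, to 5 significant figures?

33.432

H is at the origin; HT is horizontal with |HT| = 30.9 and T on the −x side, so T = (-30.900, 0.0000). Tangency of A1 to HT means the radius RT is perpendicular to HT, so R = T + (0, 13.4) = (-30.900, 13.400). On A1, T sits at bearing -90° from R; a 144° counterclockwise sweep puts L at bearing 54°, so L = R + 13.4·(cos 54°, sin 54°) = (-23.024, 24.241). Then |HL| = |L − H| = 33.432.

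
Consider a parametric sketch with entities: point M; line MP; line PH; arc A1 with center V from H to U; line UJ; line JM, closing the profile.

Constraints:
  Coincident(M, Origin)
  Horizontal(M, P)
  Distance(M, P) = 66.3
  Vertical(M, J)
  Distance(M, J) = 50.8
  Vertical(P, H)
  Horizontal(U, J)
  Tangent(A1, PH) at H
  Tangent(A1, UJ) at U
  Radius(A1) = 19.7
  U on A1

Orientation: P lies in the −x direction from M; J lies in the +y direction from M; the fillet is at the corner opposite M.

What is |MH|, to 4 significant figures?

73.23

The virtual corner opposite M is at (-66.30, 50.80). The tangent condition forces VH to be normal to PH and the tangent condition forces VU to be normal to UJ, with radius 19.7, so the center V sits 19.7 in from both sides at V = (-46.60, 31.10). That places the tangent points at H = (-66.30, 31.10) on PH and U = (-46.60, 50.80) on UJ. Then |MH| = |H − M| = 73.23.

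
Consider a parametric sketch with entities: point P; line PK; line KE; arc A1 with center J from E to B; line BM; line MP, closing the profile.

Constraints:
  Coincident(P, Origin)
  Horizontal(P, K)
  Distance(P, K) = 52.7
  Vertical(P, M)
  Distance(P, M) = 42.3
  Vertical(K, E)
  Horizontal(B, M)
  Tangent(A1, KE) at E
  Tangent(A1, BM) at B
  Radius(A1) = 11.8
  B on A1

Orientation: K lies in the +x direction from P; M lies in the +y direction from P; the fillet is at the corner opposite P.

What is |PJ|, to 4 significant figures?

51.02

P is at the origin; PK is horizontal with |PK| = 52.7 and K on the +x side, so K = (52.70, 0.000). PM is vertical with |PM| = 42.3 and M on the +y side, so M = (0.000, 42.30). The virtual corner opposite P is at (52.70, 42.30). Since A1 is tangent to KE there, JE ⟂ KE and A1 meets BM tangentially, so JB is at right angles to BM, with radius 11.8, so the center J sits 11.8 in from both sides at J = (40.90, 30.50). Then |PJ| = |J − P| = 51.02.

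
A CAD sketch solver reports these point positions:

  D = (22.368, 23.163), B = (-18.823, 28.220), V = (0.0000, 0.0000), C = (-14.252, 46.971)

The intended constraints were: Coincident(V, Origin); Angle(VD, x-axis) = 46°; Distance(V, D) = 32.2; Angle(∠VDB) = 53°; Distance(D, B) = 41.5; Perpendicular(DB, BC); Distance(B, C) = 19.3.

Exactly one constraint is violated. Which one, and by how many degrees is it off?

Perpendicular(DB, BC) — off by 6.70°.

V = (0.00, 0.00) ✓; VD at 46.00° ✓; |VD| = 32.20 ✓; ∠VDB = 53.00° ✓; |DB| = 41.50 ✓; ∠(DB, BC) = 96.70° ✗; |BC| = 19.30 ✓.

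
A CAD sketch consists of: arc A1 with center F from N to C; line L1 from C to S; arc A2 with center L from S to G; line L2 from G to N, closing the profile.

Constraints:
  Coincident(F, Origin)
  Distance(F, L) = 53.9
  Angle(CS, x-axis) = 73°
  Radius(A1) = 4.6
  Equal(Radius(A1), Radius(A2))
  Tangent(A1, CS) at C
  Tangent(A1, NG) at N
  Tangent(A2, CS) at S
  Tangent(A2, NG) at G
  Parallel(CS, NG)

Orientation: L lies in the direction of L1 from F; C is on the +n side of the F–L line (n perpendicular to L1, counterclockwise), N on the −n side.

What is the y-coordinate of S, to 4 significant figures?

52.89

The slot axis is L1's direction at 73.0°, so u = (cos 73.0°, sin 73.0°) = (0.2924, 0.9563) and n = (−sin 73.0°, cos 73.0°) = (-0.9563, 0.2924). F is at the origin and L lies 53.9 along u from F, so L = 53.9·u = (15.76, 51.54). Tangency of A1 to both parallel lines with radius 4.6 puts C and N at F ± 4.6·n: C = (-4.399, 1.345), N = (4.399, -1.345). Equal radii place S and G the same way about L: S = L + 4.6·n = (11.36, 52.89), G = L − 4.6·n = (20.16, 50.20). So S.y = 52.89.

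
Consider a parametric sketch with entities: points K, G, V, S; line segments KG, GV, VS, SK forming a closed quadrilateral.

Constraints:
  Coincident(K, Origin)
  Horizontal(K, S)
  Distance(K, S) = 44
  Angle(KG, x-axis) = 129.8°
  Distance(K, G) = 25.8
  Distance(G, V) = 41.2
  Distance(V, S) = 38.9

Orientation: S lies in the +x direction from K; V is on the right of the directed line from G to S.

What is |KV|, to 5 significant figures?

15.571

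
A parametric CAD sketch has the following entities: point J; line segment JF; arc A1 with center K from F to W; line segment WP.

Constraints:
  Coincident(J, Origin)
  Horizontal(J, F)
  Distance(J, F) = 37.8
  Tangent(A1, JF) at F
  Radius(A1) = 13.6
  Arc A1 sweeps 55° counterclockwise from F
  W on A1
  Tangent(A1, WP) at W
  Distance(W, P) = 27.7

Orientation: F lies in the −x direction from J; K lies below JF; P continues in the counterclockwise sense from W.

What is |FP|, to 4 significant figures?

39.27

J is at the origin; J and F share the same y with |JF| = 37.8 and F on the −x side, so F = (-37.80, 0.000). Since A1 is tangent to JF there, KF ⟂ JF, so K = F + (0, -13.6) = (-37.80, -13.60). On A1, F sits at bearing 90° from K; a 55° counterclockwise sweep puts W at bearing 145°, so W = K + 13.6·(cos 145°, sin 145°) = (-48.94, -5.799). Since A1 is tangent to WP there, KW ⟂ WP, so WP runs along (−sin 145°, cos 145°); with |WP| = 27.7, P = (-64.83, -28.49). Then |FP| = |P − F| = 39.27.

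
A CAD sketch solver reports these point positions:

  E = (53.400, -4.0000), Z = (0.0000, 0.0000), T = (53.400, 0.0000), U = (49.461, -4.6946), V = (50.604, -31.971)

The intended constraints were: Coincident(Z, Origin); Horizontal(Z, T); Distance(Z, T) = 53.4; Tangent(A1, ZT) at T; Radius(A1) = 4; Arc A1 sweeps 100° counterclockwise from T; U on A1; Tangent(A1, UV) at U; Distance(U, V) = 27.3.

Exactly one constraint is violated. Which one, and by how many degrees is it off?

Tangent(A1, UV) at U — off by 7.60°.

Z = (0.00, 0.00) ✓; Z.y = 0.00, T.y = 0.00 ✓; |ZT| = 53.40 ✓; ∠(ET, TZ) = 90.00° ✓; |ET| = 4.000 ✓; bearing(E→U) − bearing(E→T) = 100.0° ✓; |EU| = 4.000 ✓; ∠(EU, UV) = 97.60° ✗; |UV| = 27.30 ✓.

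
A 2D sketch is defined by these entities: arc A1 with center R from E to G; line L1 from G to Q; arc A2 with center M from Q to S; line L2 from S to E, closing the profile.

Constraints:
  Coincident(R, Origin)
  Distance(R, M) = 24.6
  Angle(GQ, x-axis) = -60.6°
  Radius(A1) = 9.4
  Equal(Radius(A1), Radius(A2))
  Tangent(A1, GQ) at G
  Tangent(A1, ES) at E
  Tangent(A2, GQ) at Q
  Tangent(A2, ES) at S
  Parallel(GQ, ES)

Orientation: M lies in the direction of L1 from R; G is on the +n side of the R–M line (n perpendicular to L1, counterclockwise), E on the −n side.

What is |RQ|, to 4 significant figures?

26.33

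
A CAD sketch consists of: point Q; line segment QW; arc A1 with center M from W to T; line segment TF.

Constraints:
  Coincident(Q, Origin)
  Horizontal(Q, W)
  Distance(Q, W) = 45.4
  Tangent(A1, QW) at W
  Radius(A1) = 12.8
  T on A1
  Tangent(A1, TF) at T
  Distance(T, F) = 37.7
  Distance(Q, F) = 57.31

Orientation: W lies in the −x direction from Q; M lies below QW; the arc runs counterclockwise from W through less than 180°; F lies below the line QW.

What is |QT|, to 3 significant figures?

58.9

Q is at the origin; Q and W share the same y with |QW| = 45.4 and W on the −x side, so W = (-45.4, 0.00). A1 meets QW tangentially, so MW is at right angles to QW, so M = W + (0, -12.8) = (-45.4, -12.8). Since MT ⟂ TF (tangency), |MF| = √(12.8² + 37.7²) = 39.8 regardless of where T sits on A1. So F lies on both circle(Q, 57.31) and circle(M, 39.8); the below-QW intersection is F = (-29.3, -49.2). T is the foot of the tangent from F: T = (-54.8, -21.5).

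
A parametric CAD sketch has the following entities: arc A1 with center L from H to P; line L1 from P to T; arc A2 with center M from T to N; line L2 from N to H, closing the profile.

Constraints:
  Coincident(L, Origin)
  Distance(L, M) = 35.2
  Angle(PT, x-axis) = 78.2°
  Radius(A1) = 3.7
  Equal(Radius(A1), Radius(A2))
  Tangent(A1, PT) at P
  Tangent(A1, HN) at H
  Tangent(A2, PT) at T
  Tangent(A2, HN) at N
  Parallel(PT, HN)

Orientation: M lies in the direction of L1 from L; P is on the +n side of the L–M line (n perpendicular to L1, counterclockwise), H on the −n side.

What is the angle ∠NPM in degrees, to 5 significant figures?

5.8717°

The slot axis is L1's direction at 78.2°, so u = (cos 78.2°, sin 78.2°) = (0.20450, 0.97887) and n = (−sin 78.2°, cos 78.2°) = (-0.97887, 0.20450). L is at the origin and M lies 35.2 along u from L, so M = 35.2·u = (7.1983, 34.456). Tangency of A1 to both parallel lines with radius 3.7 puts P and H at L ± 3.7·n: P = (-3.6218, 0.75664), H = (3.6218, -0.75664). Equal radii place T and N the same way about M: T = M + 3.7·n = (3.5765, 35.213), N = M − 3.7·n = (10.820, 33.699). Then cos ∠NPM = PN·PM / (|PN||PM|), giving 5.8717°.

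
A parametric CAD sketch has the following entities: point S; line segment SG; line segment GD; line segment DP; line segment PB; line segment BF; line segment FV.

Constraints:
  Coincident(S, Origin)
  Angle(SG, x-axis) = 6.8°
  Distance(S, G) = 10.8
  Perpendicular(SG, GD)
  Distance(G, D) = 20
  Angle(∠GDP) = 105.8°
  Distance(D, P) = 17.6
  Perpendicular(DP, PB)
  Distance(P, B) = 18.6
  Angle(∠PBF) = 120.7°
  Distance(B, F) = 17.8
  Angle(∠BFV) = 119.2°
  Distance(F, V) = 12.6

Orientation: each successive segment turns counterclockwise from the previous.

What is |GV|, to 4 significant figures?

3.808

S is at the origin; SG runs at 6.8° with length 10.8, so G = (10.72, 1.279). The perpendicularity gives GD at right angles to SG, so GD runs at 96.80°; with |GD| = 20.0, D = (8.356, 21.14). ∠GDP = 105.8° gives DP at 171.0° from the x-axis; with |DP| = 17.6, P = (-9.027, 23.89). The perpendicularity gives PB at right angles to DP, so PB runs at -99.00°; with |PB| = 18.6, B = (-11.94, 5.520). ∠PBF = 120.7° gives BF at -39.70° from the x-axis; with |BF| = 17.8, F = (1.758, -5.850). ∠BFV = 119.2° gives FV at 21.10° from the x-axis; with |FV| = 12.6, V = (13.51, -1.314). Then |GV| = |V − G| = 3.808.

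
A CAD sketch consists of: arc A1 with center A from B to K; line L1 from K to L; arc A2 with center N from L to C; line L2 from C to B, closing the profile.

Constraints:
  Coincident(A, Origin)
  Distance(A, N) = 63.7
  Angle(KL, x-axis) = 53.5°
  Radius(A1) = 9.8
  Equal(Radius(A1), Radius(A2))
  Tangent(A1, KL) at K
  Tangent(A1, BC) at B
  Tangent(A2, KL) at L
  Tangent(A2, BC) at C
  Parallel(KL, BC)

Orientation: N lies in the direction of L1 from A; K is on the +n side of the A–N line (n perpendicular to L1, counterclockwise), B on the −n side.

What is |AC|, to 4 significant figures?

64.45

The slot axis is L1's direction at 53.5°, so u = (cos 53.5°, sin 53.5°) = (0.5948, 0.8039) and n = (−sin 53.5°, cos 53.5°) = (-0.8039, 0.5948). A is at the origin and N lies 63.7 along u from A, so N = 63.7·u = (37.89, 51.21). Tangency of A1 to both parallel lines with radius 9.8 puts K and B at A ± 9.8·n: K = (-7.878, 5.829), B = (7.878, -5.829). Equal radii place L and C the same way about N: L = N + 9.8·n = (30.01, 57.03), C = N − 9.8·n = (45.77, 45.38). Then |AC| = |C − A| = 64.45.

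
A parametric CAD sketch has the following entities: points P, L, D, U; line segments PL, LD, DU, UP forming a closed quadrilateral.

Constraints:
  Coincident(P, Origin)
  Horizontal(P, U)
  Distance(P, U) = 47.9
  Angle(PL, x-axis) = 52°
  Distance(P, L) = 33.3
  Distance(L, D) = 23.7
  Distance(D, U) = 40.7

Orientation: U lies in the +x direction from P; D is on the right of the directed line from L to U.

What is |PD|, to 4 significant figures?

9.943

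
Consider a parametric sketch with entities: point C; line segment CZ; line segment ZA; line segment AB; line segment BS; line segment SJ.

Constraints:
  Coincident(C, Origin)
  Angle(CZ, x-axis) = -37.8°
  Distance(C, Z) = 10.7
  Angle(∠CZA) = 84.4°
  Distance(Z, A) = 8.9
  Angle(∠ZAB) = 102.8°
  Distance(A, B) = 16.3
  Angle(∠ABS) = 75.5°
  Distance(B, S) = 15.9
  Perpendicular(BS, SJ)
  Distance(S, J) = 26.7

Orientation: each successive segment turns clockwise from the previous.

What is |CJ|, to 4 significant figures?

22.21

C is at the origin; CZ runs at -37.8° with length 10.7, so Z = (8.455, -6.558). ∠CZA = 84.4° gives ZA at -133.4° from the x-axis; with |ZA| = 8.9, A = (2.340, -13.02). ∠ZAB = 102.8° gives AB at 149.4° from the x-axis; with |AB| = 16.3, B = (-11.69, -4.727). ∠ABS = 75.5° gives BS at 44.90° from the x-axis; with |BS| = 15.9, S = (-0.4279, 6.496). BS is perpendicular to SJ, so SJ runs at -45.10°; with |SJ| = 26.7, J = (18.42, -12.42). Then |CJ| = |J − C| = 22.21.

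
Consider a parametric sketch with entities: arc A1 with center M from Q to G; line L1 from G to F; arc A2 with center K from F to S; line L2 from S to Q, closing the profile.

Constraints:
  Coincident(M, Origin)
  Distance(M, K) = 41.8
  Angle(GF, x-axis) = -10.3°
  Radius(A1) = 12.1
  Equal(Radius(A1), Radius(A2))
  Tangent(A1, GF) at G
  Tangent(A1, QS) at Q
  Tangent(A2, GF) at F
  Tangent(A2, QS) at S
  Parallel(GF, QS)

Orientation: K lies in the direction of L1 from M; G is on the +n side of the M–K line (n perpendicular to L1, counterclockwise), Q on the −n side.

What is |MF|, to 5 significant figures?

43.516

The slot axis is L1's direction at -10.3°, so u = (cos -10.3°, sin -10.3°) = (0.98389, -0.17880) and n = (−sin -10.3°, cos -10.3°) = (0.17880, 0.98389). M is at the origin and K lies 41.8 along u from M, so K = 41.8·u = (41.126, -7.4739). Tangency of A1 to both parallel lines with radius 12.1 puts G and Q at M ± 12.1·n: G = (2.1635, 11.905), Q = (-2.1635, -11.905). Equal radii place F and S the same way about K: F = K + 12.1·n = (43.290, 4.4311), S = K − 12.1·n = (38.963, -19.379). Then |MF| = |F − M| = 43.516.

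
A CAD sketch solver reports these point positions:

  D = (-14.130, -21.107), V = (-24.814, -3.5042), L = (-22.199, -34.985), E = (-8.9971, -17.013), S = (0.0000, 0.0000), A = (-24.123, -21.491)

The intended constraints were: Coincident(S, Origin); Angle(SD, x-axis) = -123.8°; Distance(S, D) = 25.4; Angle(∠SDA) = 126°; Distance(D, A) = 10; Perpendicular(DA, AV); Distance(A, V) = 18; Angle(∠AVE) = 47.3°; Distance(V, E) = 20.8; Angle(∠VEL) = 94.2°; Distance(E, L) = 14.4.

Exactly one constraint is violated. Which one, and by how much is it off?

Distance(E, L) = 14.4 — off by 7.90.

S = (0.00, 0.00) ✓; SD at -123.8° ✓; |SD| = 25.40 ✓; ∠SDA = 126.0° ✓; |DA| = 10.00 ✓; ∠(DA, AV) = 90.00° ✓; |AV| = 18.00 ✓; ∠AVE = 47.30° ✓; |VE| = 20.80 ✓; ∠VEL = 94.20° ✓; |EL| = 22.30 ✗.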